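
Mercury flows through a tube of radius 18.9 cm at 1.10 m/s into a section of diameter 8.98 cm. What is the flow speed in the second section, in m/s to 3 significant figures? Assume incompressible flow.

v₂ ≈ 19.5 m/s

Mass conservation (A₁v₁ = A₂v₂) gives v₂ = 1.10 × 1120/63.3 = 19.5 m/s.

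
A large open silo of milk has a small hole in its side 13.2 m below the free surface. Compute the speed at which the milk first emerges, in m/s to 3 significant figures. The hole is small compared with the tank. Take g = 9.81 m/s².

16.1 m/s

Bernoulli from surface to hole (P equal, v_surface ≈ 0): v = √(2gh) = √(2×9.81×13.2) = 16.1 m/s.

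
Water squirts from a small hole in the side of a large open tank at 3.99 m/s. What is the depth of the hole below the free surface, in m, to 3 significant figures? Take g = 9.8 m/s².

h = 0.812 m

Inverting v = √(2gh) gives h = v² / 2g.
h = 3.99²/(2·9.8) = 15.9/19.60 = 0.812 m.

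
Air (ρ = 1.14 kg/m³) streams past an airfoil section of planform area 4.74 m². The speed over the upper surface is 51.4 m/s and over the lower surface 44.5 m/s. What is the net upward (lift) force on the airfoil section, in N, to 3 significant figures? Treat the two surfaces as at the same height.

With equal heights on the two surfaces, Bernoulli gives P_lower − P_upper = ½ρ(v_upper² − v_lower²).
ΔP = ½·1.14·(51.4² − 44.5²) = 377 Pa.
Lift = ΔP · A = 377 × 4.74 = 1790 N.

F ≈ 1790 N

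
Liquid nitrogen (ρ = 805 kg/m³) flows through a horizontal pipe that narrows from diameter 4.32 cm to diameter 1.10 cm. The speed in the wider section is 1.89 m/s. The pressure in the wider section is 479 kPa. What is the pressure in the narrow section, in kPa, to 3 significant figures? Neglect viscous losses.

P₂ ≈ 138 kPa

Continuity gives A₁v₁ = A₂v₂, so v₂ = (14.7 cm²)/(0.950 cm²) × 1.89 m/s = 29.2 m/s.
Along the horizontal streamline, P + ½ρv² is constant.
P₂ = P₁ − ½ρ(v₂² − v₁²) = 479000 − ½·805·(29.2² − 1.89²) = 479000 − 341000 = 138000 Pa.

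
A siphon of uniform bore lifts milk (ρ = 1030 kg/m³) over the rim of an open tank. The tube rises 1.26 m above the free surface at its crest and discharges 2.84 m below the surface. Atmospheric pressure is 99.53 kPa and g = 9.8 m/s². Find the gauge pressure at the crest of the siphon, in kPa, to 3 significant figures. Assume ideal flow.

-41.4 kPa

From the surface to the outlet (both open to atmosphere, surface at rest): v = √(2g·h_out) = √(2·9.8·2.84) = 7.46 m/s.
With constant cross-section the crest speed equals v; applying Bernoulli from the surface up to the crest, P_top = P_atm − ½ρv² − ρg·h_top.
P_top = 99530 − ½·1030·7.46² − 1030·9.8·1.26 = 58100 Pa. So P_gauge = P_top − P_atm = -41400 Pa.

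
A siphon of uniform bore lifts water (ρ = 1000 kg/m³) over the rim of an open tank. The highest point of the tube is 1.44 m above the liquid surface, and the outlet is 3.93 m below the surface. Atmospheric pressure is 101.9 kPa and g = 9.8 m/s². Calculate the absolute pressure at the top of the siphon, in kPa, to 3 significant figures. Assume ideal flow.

The outlet speed comes from Torricelli: v = √(2g·3.93) = 8.78 m/s.
The bore is uniform, so the speed at the crest is the same v. Bernoulli surface→crest: P_atm = P_top + ½ρv² + ρg·h_top.
P_top = 101900 − ½·1000·8.78² − 1000·9.8·1.44 = 49300 Pa.

P_top ≈ 49.3 kPa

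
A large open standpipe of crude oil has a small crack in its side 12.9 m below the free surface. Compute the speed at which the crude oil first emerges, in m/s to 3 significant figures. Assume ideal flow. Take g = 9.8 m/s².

15.9 m/s

Bernoulli from surface to hole (P equal, v_surface ≈ 0): v = √(2gh) = √(2×9.8×12.9) = 15.9 m/s.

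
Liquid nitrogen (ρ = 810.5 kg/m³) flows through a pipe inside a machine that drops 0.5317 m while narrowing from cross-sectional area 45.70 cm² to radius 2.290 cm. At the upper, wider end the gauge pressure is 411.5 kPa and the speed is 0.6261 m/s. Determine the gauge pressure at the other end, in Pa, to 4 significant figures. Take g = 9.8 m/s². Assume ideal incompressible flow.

414700 Pa

The volume flow rate is constant, so v₂ = (A₁/A₂)v₁ = (45.70/16.47)·0.6261 = 1.737 m/s.
Energy conservation along the streamline gives P₂ = P₁ − ½ρ(v₂² − v₁²) − ρg(h₂ − h₁).
P₂ = 411500 + ½·810.5·(0.6261² − 1.737²) − 810.5·9.8·(−0.5317) = 411500 + (-1064) − (-4223) = 414700 Pa.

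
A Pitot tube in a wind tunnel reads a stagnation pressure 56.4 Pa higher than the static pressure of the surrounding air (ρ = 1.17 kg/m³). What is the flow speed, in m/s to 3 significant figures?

At the stagnation point the flow is brought to rest, so Bernoulli gives P_stag − P_static = ½ρv².
v = √(2ΔP/ρ) = √(2·56.4/1.17) = 9.82 m/s.

v = 9.82 m/s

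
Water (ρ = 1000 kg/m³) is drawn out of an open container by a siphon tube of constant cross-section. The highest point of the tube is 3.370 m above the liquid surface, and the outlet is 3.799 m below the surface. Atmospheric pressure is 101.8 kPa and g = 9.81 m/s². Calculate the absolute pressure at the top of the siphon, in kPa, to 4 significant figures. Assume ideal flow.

Bernoulli surface→outlet gives ½v² = g·h_out, so v = √(2·9.81·3.799) = 8.633 m/s.
Continuity keeps v the same throughout the tube; from surface to crest, P_atm + 0 = P_top + ½ρv² + ρg·h_top.
P_top = 101800 − ½·1000·8.633² − 1000·9.81·3.370 = 31470 Pa.

P_top ≈ 31.47 kPa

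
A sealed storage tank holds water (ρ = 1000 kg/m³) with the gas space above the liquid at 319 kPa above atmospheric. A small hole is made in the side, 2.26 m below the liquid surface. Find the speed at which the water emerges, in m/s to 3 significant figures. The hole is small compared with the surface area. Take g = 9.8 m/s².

Take point 1 at the surface (v₁ ≈ 0) and point 2 at the hole (at atmospheric pressure). Bernoulli: P₁ + ρg h = P_atm + ½ρv₂².
With P₁ − P_atm = 319000 Pa, v₂ = √(2gh + 2ΔP/ρ) = √(2·9.8·2.26 + 2·319000/1000) = 26.1 m/s.

v = 26.1 m/s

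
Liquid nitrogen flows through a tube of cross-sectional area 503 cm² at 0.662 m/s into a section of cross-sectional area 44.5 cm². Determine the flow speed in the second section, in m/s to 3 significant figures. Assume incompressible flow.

The volume flow rate is constant, so v₂ = (A₁/A₂)v₁ = (503/44.5)·0.662 = 7.48 m/s.

v₂ ≈ 7.48 m/s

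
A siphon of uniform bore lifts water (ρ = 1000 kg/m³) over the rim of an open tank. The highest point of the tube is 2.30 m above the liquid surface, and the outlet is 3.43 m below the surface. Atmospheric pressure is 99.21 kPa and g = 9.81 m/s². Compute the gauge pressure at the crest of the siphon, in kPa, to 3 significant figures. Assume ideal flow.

P_gauge ≈ -56.2 kPa

From the surface to the outlet (both open to atmosphere, surface at rest): v = √(2g·h_out) = √(2·9.81·3.43) = 8.20 m/s.
The bore is uniform, so the speed at the crest is the same v. Bernoulli surface→crest: P_atm = P_top + ½ρv² + ρg·h_top.
P_top = 99210 − ½·1000·8.20² − 1000·9.81·2.30 = 43000 Pa. So P_gauge = P_top − P_atm = -56200 Pa.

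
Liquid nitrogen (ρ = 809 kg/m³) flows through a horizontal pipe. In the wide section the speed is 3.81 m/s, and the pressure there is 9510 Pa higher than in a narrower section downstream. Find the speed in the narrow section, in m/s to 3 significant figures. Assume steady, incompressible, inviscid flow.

6.17 m/s

Along the level pipe P + ½ρv² is conserved, hence v₂² = v₁² + 2(P₁ − P₂)/ρ.
v₂ = √(3.81² + 2·9510/809) = √(14.5 + 23.5) = 6.17 m/s.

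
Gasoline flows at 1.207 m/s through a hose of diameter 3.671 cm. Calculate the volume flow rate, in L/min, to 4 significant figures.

Q = A·v = 0.001058 m² × 1.207 m/s = 0.001278 m³/s.
Converting: 0.001278 m³/s × 60000 = 76.65 L/min.

Q = 76.65 L/min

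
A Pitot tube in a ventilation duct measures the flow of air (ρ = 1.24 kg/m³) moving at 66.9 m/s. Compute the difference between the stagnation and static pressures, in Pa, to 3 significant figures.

ΔP = 2770 Pa

The dynamic pressure equals the rise in static pressure at the stagnation point: ΔP = ½ρv².
ΔP = ½·1.24·66.9² = 2770 Pa.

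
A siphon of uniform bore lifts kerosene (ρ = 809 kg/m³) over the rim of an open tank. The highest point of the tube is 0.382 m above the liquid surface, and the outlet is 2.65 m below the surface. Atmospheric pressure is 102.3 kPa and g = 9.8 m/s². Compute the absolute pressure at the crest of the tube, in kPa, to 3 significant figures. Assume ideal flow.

Bernoulli surface→outlet gives ½v² = g·h_out, so v = √(2·9.8·2.65) = 7.21 m/s.
The bore is uniform, so the speed at the crest is the same v. Bernoulli surface→crest: P_atm = P_top + ½ρv² + ρg·h_top.
P_top = 102300 − ½·809·7.21² − 809·9.8·0.382 = 78300 Pa.

P_top ≈ 78.3 kPa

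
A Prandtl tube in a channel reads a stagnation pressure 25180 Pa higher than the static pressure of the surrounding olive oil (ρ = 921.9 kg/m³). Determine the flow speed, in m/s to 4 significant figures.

Bernoulli between the free stream and the stagnation point: ½ρv² = P_stag − P_static.
v = √(2ΔP/ρ) = √(2·25180/921.9) = 7.391 m/s.

v ≈ 7.391 m/s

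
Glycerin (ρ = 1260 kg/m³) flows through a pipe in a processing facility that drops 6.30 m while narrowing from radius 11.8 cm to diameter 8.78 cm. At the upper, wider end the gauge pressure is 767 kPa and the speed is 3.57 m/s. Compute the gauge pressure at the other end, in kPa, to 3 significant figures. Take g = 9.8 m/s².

P₂ = 434 kPa

By continuity, v₂ = v₁·A₁/A₂ = 3.57·(437/60.5) = 25.8 m/s.
Bernoulli: P₁ + ½ρv₁² + ρg h₁ = P₂ + ½ρv₂² + ρg h₂, so P₂ = P₁ + ½ρ(v₁² − v₂²) − ρg(h₂ − h₁).
P₂ = 767000 + ½·1260·(3.57² − 25.8²) − 1260·9.8·(−6.30) = 767000 + (-411000) − (-77800) = 434000 Pa.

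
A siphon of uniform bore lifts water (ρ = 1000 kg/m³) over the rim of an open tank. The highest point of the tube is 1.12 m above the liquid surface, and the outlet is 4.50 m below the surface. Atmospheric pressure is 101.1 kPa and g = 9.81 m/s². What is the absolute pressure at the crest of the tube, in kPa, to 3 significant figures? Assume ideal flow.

From the surface to the outlet (both open to atmosphere, surface at rest): v = √(2g·h_out) = √(2·9.81·4.50) = 9.40 m/s.
Continuity keeps v the same throughout the tube; from surface to crest, P_atm + 0 = P_top + ½ρv² + ρg·h_top.
P_top = 101100 − ½·1000·9.40² − 1000·9.81·1.12 = 46000 Pa.

P_top ≈ 46.0 kPa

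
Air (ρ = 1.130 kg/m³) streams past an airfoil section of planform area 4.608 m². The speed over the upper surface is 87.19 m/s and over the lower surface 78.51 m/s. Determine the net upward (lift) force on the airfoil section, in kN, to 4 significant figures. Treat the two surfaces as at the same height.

From P + ½ρv² = const at equal height, P_low − P_up = ½ρ(v_up² − v_low²).
ΔP = ½·1.130·(87.19² − 78.51²) = 812.6 Pa.
Lift = ΔP · A = 812.6 × 4.608 = 3745 N.

F ≈ 3.745 kN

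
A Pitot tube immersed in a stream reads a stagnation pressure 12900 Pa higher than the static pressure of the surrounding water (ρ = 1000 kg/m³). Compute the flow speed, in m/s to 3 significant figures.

5.08 m/s

Bernoulli between the free stream and the stagnation point: ½ρv² = P_stag − P_static.
v = √(2ΔP/ρ) = √(2·12900/1000) = 5.08 m/s.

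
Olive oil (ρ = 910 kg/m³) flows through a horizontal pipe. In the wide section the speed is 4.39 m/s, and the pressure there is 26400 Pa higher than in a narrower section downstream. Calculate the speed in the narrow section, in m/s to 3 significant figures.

8.79 m/s

With h₁ = h₂, rearranging Bernoulli gives v₂ = √(v₁² + 2ΔP/ρ).
v₂ = √(4.39² + 2·26400/910) = √(19.3 + 58.0) = 8.79 m/s.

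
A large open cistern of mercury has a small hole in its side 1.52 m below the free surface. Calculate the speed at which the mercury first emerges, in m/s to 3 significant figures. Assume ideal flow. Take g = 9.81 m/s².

5.46 m/s

With the surface at rest and both surface and jet at atmospheric pressure, Bernoulli gives ρg h = ½ρv², so v = √(2gh) = √(2·9.81·1.52) = 5.46 m/s.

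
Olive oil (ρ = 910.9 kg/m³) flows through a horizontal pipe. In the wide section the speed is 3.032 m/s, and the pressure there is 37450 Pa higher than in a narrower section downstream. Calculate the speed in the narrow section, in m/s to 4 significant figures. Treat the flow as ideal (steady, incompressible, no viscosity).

v₂ ≈ 9.561 m/s

Along the level pipe P + ½ρv² is conserved, hence v₂² = v₁² + 2(P₁ − P₂)/ρ.
v₂ = √(3.032² + 2·37450/910.9) = √(9.193 + 82.23) = 9.561 m/s.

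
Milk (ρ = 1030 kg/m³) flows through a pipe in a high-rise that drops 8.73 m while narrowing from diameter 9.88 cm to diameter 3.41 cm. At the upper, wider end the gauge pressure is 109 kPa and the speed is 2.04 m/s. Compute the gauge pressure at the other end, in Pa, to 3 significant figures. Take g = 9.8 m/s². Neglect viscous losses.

P₂ ≈ 48200 Pa

Mass conservation (A₁v₁ = A₂v₂) gives v₂ = 2.04 × 76.7/9.13 = 17.1 m/s.
Applying Bernoulli between the two ends and solving for P₂: P₂ = P₁ + ½ρ(v₁² − v₂²) − ρgΔh.
P₂ = 109000 + ½·1030·(2.04² − 17.1²) − 1030·9.8·(−8.73) = 109000 + (-149000) − (-88100) = 48200 Pa.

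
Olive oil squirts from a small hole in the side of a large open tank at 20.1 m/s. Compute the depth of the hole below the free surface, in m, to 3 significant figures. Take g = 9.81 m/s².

Torricelli: v = √(2gh), so h = v²/(2g).
h = 20.1²/(2·9.81) = 404/19.62 = 20.6 m.

20.6 m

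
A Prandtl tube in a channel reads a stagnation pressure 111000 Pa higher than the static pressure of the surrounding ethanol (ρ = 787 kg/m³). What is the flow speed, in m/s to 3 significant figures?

Bernoulli between the free stream and the stagnation point: ½ρv² = P_stag − P_static.
v = √(2ΔP/ρ) = √(2·111000/787) = 16.8 m/s.

16.8 m/s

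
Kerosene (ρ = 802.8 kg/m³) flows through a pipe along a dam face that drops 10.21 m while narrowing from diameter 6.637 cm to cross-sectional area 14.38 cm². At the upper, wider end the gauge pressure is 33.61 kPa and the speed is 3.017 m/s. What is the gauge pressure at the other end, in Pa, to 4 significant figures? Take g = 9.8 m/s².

Mass conservation (A₁v₁ = A₂v₂) gives v₂ = 3.017 × 34.60/14.38 = 7.259 m/s.
Applying Bernoulli between the two ends and solving for P₂: P₂ = P₁ + ½ρ(v₁² − v₂²) − ρgΔh.
P₂ = 33610 + ½·802.8·(3.017² − 7.259²) − 802.8·9.8·(−10.21) = 33610 + (-17490) − (-80330) = 96440 Pa.

96440 Pa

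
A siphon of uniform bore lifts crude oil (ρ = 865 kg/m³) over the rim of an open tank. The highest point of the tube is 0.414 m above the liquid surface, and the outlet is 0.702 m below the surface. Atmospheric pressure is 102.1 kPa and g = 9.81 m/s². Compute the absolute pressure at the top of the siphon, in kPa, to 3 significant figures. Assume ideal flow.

92.6 kPa

From the surface to the outlet (both open to atmosphere, surface at rest): v = √(2g·h_out) = √(2·9.81·0.702) = 3.71 m/s.
With constant cross-section the crest speed equals v; applying Bernoulli from the surface up to the crest, P_top = P_atm − ½ρv² − ρg·h_top.
P_top = 102100 − ½·865·3.71² − 865·9.81·0.414 = 92600 Pa.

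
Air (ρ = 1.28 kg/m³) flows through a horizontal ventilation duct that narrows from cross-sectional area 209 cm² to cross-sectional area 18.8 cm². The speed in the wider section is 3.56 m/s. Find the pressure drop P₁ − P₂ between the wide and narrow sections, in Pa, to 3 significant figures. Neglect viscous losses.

ΔP ≈ 994 Pa

Continuity gives A₁v₁ = A₂v₂, so v₂ = (209 cm²)/(18.8 cm²) × 3.56 m/s = 39.6 m/s.
The pipe is horizontal, so Bernoulli reduces to P₁ + ½ρv₁² = P₂ + ½ρv₂².
P₁ − P₂ = ½·1.28·(39.6² − 3.56²) = ½·1.28·1550 = 994 Pa.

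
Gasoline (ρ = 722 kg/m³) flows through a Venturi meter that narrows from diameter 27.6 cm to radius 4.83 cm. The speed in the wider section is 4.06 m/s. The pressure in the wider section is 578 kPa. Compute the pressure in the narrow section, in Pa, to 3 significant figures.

P₂ ≈ 187000 Pa

By continuity, v₂ = v₁·A₁/A₂ = 4.06·(598/73.3) = 33.1 m/s.
Along the horizontal streamline, P + ½ρv² is constant.
P₂ = P₁ − ½ρ(v₂² − v₁²) = 578000 − ½·722·(33.1² − 4.06²) = 578000 − 391000 = 187000 Pa.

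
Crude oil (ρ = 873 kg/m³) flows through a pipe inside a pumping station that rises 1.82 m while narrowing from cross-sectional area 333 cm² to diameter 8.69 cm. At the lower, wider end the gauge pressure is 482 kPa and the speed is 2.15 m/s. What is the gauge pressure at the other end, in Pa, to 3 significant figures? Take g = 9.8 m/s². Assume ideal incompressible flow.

The volume flow rate is constant, so v₂ = (A₁/A₂)v₁ = (333/59.3)·2.15 = 12.1 m/s.
Bernoulli: P₁ + ½ρv₁² + ρg h₁ = P₂ + ½ρv₂² + ρg h₂, so P₂ = P₁ + ½ρ(v₁² − v₂²) − ρg(h₂ − h₁).
P₂ = 482000 + ½·873·(2.15² − 12.1²) − 873·9.8·(+1.82) = 482000 + (-61600) − (15600) = 405000 Pa.

P₂ ≈ 405000 Pa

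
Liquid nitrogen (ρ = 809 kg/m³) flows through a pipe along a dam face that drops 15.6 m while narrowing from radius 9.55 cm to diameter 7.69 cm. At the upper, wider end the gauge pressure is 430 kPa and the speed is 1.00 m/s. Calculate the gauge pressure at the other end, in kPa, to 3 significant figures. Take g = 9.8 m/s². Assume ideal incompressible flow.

Mass conservation (A₁v₁ = A₂v₂) gives v₂ = 1.00 × 287/46.4 = 6.17 m/s.
Applying Bernoulli between the two ends and solving for P₂: P₂ = P₁ + ½ρ(v₁² − v₂²) − ρgΔh.
P₂ = 430000 + ½·809·(1.00² − 6.17²) − 809·9.8·(−15.6) = 430000 + (-15000) − (-124000) = 539000 Pa.

P₂ ≈ 539 kPa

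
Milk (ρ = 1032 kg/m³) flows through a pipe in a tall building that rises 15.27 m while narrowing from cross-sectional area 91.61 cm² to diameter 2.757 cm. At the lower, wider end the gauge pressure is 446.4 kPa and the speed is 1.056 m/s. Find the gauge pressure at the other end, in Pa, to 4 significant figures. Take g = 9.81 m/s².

The volume flow rate is constant, so v₂ = (A₁/A₂)v₁ = (91.61/5.970)·1.056 = 16.20 m/s.
Applying Bernoulli between the two ends and solving for P₂: P₂ = P₁ + ½ρ(v₁² − v₂²) − ρgΔh.
P₂ = 446400 + ½·1032·(1.056² − 16.20²) − 1032·9.81·(+15.27) = 446400 + (-134900) − (154600) = 156900 Pa.

P₂ = 156900 Pa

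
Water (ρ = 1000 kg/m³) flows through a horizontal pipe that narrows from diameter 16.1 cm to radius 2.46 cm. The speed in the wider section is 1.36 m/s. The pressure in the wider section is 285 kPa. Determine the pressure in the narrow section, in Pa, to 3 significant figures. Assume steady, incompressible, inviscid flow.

Continuity gives A₁v₁ = A₂v₂, so v₂ = (204 cm²)/(19.0 cm²) × 1.36 m/s = 14.6 m/s.
With no height change, Bernoulli's equation is P₁ + ½ρv₁² = P₂ + ½ρv₂².
P₂ = P₁ − ½ρ(v₂² − v₁²) = 285000 − ½·1000·(14.6² − 1.36²) = 285000 − 105000 = 180000 Pa.

P₂ = 180000 Pa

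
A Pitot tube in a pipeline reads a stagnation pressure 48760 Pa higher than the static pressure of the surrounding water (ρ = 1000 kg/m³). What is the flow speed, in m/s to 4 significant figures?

9.875 m/s

At the stagnation point the flow is brought to rest, so Bernoulli gives P_stag − P_static = ½ρv².
v = √(2ΔP/ρ) = √(2·48760/1000) = 9.875 m/s.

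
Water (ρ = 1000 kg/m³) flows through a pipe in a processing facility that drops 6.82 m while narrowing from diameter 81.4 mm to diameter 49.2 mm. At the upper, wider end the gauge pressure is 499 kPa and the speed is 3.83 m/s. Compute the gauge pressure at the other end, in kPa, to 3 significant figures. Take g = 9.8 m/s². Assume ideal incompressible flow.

P₂ = 518 kPa

By continuity, v₂ = v₁·A₁/A₂ = 3.83·(52.0/19.0) = 10.5 m/s.
Applying Bernoulli between the two ends and solving for P₂: P₂ = P₁ + ½ρ(v₁² − v₂²) − ρgΔh.
P₂ = 499000 + ½·1000·(3.83² − 10.5²) − 1000·9.8·(−6.82) = 499000 + (-47600) − (-66800) = 518000 Pa.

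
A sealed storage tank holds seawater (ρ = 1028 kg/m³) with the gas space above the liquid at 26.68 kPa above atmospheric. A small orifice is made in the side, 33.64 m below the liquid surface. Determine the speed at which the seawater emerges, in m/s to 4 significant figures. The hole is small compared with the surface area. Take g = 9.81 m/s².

Take point 1 at the surface (v₁ ≈ 0) and point 2 at the hole (at atmospheric pressure). Bernoulli: P₁ + ρg h = P_atm + ½ρv₂².
With P₁ − P_atm = 26680 Pa, v₂ = √(2gh + 2ΔP/ρ) = √(2·9.81·33.64 + 2·26680/1028) = 26.68 m/s.

v ≈ 26.68 m/s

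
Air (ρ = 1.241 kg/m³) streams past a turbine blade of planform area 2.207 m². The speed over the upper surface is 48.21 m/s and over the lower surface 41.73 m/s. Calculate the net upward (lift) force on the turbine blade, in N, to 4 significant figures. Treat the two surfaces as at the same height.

F ≈ 798.1 N

The faster flow above has the lower pressure; Bernoulli (same height) gives ΔP = ½ρ(v_up² − v_low²).
ΔP = ½·1.241·(48.21² − 41.73²) = 361.6 Pa.
Lift = ΔP · A = 361.6 × 2.207 = 798.1 N.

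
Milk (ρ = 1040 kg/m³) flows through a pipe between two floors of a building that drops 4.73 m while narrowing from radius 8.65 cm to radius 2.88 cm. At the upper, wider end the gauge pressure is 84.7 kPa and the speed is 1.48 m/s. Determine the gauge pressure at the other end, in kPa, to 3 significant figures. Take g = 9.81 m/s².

P₂ ≈ 41.4 kPa

Continuity gives A₁v₁ = A₂v₂, so v₂ = (235 cm²)/(26.1 cm²) × 1.48 m/s = 13.4 m/s.
Energy conservation along the streamline gives P₂ = P₁ − ½ρ(v₂² − v₁²) − ρg(h₂ − h₁).
P₂ = 84700 + ½·1040·(1.48² − 13.4²) − 1040·9.81·(−4.73) = 84700 + (-91500) − (-48300) = 41400 Pa.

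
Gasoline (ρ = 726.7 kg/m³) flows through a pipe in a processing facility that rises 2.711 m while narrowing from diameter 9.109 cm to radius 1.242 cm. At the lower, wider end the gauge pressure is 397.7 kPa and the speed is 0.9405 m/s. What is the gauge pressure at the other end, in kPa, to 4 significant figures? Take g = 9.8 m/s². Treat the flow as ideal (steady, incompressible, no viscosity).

Mass conservation (A₁v₁ = A₂v₂) gives v₂ = 0.9405 × 65.17/4.846 = 12.65 m/s.
Bernoulli: P₁ + ½ρv₁² + ρg h₁ = P₂ + ½ρv₂² + ρg h₂, so P₂ = P₁ + ½ρ(v₁² − v₂²) − ρg(h₂ − h₁).
P₂ = 397700 + ½·726.7·(0.9405² − 12.65²) − 726.7·9.8·(+2.711) = 397700 + (-57800) − (19310) = 320600 Pa.

P₂ = 320.6 kPa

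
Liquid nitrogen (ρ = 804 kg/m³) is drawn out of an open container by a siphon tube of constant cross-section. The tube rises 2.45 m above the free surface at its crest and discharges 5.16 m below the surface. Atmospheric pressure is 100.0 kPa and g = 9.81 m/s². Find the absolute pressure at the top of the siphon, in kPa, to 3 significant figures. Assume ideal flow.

P_top = 40.0 kPa

From the surface to the outlet (both open to atmosphere, surface at rest): v = √(2g·h_out) = √(2·9.81·5.16) = 10.1 m/s.
Continuity keeps v the same throughout the tube; from surface to crest, P_atm + 0 = P_top + ½ρv² + ρg·h_top.
P_top = 100000 − ½·804·10.1² − 804·9.81·2.45 = 40000 Pa.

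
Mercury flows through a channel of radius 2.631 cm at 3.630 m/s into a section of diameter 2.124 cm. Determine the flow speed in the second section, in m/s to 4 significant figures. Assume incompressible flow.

The volume flow rate is constant, so v₂ = (A₁/A₂)v₁ = (21.75/3.543)·3.630 = 22.28 m/s.

v₂ ≈ 22.28 m/s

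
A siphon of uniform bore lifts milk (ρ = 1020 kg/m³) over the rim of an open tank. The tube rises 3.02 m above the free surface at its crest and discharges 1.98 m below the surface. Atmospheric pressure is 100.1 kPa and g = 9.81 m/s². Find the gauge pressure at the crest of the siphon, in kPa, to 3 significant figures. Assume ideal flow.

P_gauge ≈ -50.0 kPa

Bernoulli surface→outlet gives ½v² = g·h_out, so v = √(2·9.81·1.98) = 6.23 m/s.
With constant cross-section the crest speed equals v; applying Bernoulli from the surface up to the crest, P_top = P_atm − ½ρv² − ρg·h_top.
P_top = 100100 − ½·1020·6.23² − 1020·9.81·3.02 = 50100 Pa. So P_gauge = P_top − P_atm = -50000 Pa.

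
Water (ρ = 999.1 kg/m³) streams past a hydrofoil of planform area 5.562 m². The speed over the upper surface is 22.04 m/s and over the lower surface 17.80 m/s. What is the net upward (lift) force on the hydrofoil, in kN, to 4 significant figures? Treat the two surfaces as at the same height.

469.3 kN

With equal heights on the two surfaces, Bernoulli gives P_lower − P_upper = ½ρ(v_upper² − v_lower²).
ΔP = ½·999.1·(22.04² − 17.80²) = 84380 Pa.
Lift = ΔP · A = 84380 × 5.562 = 469300 N.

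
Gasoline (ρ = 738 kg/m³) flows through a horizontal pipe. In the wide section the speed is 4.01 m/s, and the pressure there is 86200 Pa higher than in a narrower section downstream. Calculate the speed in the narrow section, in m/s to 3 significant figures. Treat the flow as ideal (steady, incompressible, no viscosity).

Along the level pipe P + ½ρv² is conserved, hence v₂² = v₁² + 2(P₁ − P₂)/ρ.
v₂ = √(4.01² + 2·86200/738) = √(16.1 + 234) = 15.8 m/s.

v₂ ≈ 15.8 m/s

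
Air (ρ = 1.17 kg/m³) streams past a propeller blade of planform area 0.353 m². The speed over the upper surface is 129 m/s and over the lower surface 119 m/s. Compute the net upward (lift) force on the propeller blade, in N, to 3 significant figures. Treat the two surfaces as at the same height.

F = 512 N

From P + ½ρv² = const at equal height, P_low − P_up = ½ρ(v_up² − v_low²).
ΔP = ½·1.17·(129² − 119²) = 1450 Pa.
Lift = ΔP · A = 1450 × 0.353 = 512 N.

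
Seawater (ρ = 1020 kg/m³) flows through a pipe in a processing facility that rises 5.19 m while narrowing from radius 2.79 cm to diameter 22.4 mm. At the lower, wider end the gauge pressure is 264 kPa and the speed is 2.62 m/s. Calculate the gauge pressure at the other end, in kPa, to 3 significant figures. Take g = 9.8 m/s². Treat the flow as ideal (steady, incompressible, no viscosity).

P₂ ≈ 80.8 kPa

By continuity, v₂ = v₁·A₁/A₂ = 2.62·(24.5/3.94) = 16.3 m/s.
Bernoulli: P₁ + ½ρv₁² + ρg h₁ = P₂ + ½ρv₂² + ρg h₂, so P₂ = P₁ + ½ρ(v₁² − v₂²) − ρg(h₂ − h₁).
P₂ = 264000 + ½·1020·(2.62² − 16.3²) − 1020·9.8·(+5.19) = 264000 + (-131000) − (51900) = 80800 Pa.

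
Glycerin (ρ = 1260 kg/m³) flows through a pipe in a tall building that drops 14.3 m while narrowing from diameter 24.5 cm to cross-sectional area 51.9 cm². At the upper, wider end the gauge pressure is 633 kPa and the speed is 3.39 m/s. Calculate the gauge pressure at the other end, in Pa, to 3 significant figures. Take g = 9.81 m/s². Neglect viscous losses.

220000 Pa

Continuity gives A₁v₁ = A₂v₂, so v₂ = (471 cm²)/(51.9 cm²) × 3.39 m/s = 30.8 m/s.
Energy conservation along the streamline gives P₂ = P₁ − ½ρ(v₂² − v₁²) − ρg(h₂ − h₁).
P₂ = 633000 + ½·1260·(3.39² − 30.8²) − 1260·9.81·(−14.3) = 633000 + (-590000) − (-177000) = 220000 Pa.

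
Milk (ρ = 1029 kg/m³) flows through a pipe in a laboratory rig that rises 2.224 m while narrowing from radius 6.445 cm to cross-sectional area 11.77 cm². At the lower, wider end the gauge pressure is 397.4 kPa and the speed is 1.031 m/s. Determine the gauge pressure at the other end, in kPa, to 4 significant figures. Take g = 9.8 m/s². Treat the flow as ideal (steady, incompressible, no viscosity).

308.3 kPa

Continuity gives A₁v₁ = A₂v₂, so v₂ = (130.5 cm²)/(11.77 cm²) × 1.031 m/s = 11.43 m/s.
Applying Bernoulli between the two ends and solving for P₂: P₂ = P₁ + ½ρ(v₁² − v₂²) − ρgΔh.
P₂ = 397400 + ½·1029·(1.031² − 11.43²) − 1029·9.8·(+2.224) = 397400 + (-66680) − (22430) = 308300 Pa.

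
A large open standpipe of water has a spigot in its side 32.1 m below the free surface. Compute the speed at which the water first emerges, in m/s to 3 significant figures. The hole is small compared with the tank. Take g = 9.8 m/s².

With the surface at rest and both surface and jet at atmospheric pressure, Bernoulli gives ρg h = ½ρv², so v = √(2gh) = √(2·9.8·32.1) = 25.1 m/s.

25.1 m/s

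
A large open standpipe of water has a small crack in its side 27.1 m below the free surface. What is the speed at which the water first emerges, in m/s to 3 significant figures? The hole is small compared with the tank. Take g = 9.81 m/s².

The surface is effectively still and both ends are open, so ½v² = gh and v = √(2·9.81·27.1) = 23.1 m/s.

v ≈ 23.1 m/s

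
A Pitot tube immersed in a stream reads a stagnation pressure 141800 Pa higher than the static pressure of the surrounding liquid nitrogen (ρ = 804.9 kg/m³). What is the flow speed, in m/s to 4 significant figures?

18.77 m/s

Bernoulli between the free stream and the stagnation point: ½ρv² = P_stag − P_static.
v = √(2ΔP/ρ) = √(2·141800/804.9) = 18.77 m/s.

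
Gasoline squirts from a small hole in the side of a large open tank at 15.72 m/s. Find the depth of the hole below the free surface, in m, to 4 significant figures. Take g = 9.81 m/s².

h ≈ 12.60 m

Inverting v = √(2gh) gives h = v² / 2g.
h = 15.72²/(2·9.81) = 247.1/19.62 = 12.60 m.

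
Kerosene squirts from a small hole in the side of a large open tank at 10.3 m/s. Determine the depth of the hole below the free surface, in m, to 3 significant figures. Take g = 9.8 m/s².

Torricelli: v = √(2gh), so h = v²/(2g).
h = 10.3²/(2·9.8) = 106/19.60 = 5.41 m.

h ≈ 5.41 m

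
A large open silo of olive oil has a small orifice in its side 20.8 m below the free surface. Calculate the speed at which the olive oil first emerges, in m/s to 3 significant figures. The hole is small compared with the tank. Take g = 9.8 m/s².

v ≈ 20.2 m/s

With the surface at rest and both surface and jet at atmospheric pressure, Bernoulli gives ρg h = ½ρv², so v = √(2gh) = √(2·9.8·20.8) = 20.2 m/s.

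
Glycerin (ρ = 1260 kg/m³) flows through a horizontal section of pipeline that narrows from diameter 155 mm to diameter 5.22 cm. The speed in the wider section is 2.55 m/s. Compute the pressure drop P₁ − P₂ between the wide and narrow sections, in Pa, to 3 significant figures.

By continuity, v₂ = v₁·A₁/A₂ = 2.55·(189/21.4) = 22.5 m/s.
Bernoulli (h₁ = h₂): P₁ − P₂ = ½ρ(v₂² − v₁²).
P₁ − P₂ = ½·1260·(22.5² − 2.55²) = ½·1260·499 = 314000 Pa.

ΔP ≈ 314000 Pa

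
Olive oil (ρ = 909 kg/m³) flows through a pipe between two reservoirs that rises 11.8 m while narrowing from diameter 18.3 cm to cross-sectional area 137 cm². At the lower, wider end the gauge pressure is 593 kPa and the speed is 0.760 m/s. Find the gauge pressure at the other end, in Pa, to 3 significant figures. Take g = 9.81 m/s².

The volume flow rate is constant, so v₂ = (A₁/A₂)v₁ = (263/137)·0.760 = 1.46 m/s.
Energy conservation along the streamline gives P₂ = P₁ − ½ρ(v₂² − v₁²) − ρg(h₂ − h₁).
P₂ = 593000 + ½·909·(0.760² − 1.46²) − 909·9.81·(+11.8) = 593000 + (-705) − (105000) = 487000 Pa.

P₂ ≈ 487000 Pa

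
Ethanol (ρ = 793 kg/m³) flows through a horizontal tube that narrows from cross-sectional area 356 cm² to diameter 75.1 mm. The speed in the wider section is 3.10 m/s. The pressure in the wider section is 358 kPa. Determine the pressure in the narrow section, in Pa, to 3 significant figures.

P₂ = 116000 Pa

The volume flow rate is constant, so v₂ = (A₁/A₂)v₁ = (356/44.3)·3.10 = 24.9 m/s.
The pipe is horizontal, so Bernoulli reduces to P₁ + ½ρv₁² = P₂ + ½ρv₂².
P₂ = P₁ − ½ρ(v₂² − v₁²) = 358000 − ½·793·(24.9² − 3.10²) = 358000 − 242000 = 116000 Pa.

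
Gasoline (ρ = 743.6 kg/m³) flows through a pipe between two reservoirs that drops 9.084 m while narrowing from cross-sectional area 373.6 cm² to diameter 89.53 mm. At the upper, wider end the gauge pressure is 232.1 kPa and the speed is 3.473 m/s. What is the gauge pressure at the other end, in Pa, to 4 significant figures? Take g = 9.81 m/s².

By continuity, v₂ = v₁·A₁/A₂ = 3.473·(373.6/62.95) = 20.61 m/s.
Bernoulli: P₁ + ½ρv₁² + ρg h₁ = P₂ + ½ρv₂² + ρg h₂, so P₂ = P₁ + ½ρ(v₁² − v₂²) − ρg(h₂ − h₁).
P₂ = 232100 + ½·743.6·(3.473² − 20.61²) − 743.6·9.81·(−9.084) = 232100 + (-153500) − (-66270) = 144900 Pa.

144900 Pa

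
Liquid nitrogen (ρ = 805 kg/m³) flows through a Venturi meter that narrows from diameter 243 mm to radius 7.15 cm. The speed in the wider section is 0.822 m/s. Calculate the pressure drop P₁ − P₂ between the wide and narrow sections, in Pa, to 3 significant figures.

ΔP ≈ 2000 Pa

Continuity gives A₁v₁ = A₂v₂, so v₂ = (464 cm²)/(161 cm²) × 0.822 m/s = 2.37 m/s.
The pipe is horizontal, so Bernoulli reduces to P₁ + ½ρv₁² = P₂ + ½ρv₂².
P₁ − P₂ = ½·805·(2.37² − 0.822²) = ½·805·4.96 = 2000 Pa.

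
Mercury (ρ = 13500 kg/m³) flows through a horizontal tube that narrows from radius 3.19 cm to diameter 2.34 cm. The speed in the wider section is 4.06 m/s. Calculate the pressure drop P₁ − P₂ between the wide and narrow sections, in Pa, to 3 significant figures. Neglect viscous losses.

Continuity gives A₁v₁ = A₂v₂, so v₂ = (32.0 cm²)/(4.30 cm²) × 4.06 m/s = 30.2 m/s.
Bernoulli (h₁ = h₂): P₁ − P₂ = ½ρ(v₂² − v₁²).
P₁ − P₂ = ½·13500·(30.2² − 4.06²) = ½·13500·894 = 6040000 Pa.

ΔP = 6040000 Pa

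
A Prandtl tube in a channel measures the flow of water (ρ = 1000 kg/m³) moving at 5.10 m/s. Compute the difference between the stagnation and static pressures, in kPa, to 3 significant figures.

ΔP ≈ 13.0 kPa

The dynamic pressure equals the rise in static pressure at the stagnation point: ΔP = ½ρv².
ΔP = ½·1000·5.10² = 13000 Pa.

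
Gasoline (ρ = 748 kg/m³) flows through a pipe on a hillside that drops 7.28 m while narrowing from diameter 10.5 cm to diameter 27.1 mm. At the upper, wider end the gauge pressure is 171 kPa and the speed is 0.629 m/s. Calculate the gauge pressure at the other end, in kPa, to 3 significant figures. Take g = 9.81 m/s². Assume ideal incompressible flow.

Continuity gives A₁v₁ = A₂v₂, so v₂ = (86.6 cm²)/(5.77 cm²) × 0.629 m/s = 9.44 m/s.
Applying Bernoulli between the two ends and solving for P₂: P₂ = P₁ + ½ρ(v₁² − v₂²) − ρgΔh.
P₂ = 171000 + ½·748·(0.629² − 9.44²) − 748·9.81·(−7.28) = 171000 + (-33200) − (-53400) = 191000 Pa.

P₂ = 191 kPa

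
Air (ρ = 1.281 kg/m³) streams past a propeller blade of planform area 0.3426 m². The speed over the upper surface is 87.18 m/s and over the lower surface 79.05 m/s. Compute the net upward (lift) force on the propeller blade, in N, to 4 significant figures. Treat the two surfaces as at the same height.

From P + ½ρv² = const at equal height, P_low − P_up = ½ρ(v_up² − v_low²).
ΔP = ½·1.281·(87.18² − 79.05²) = 865.6 Pa.
Lift = ΔP · A = 865.6 × 0.3426 = 296.6 N.

296.6 N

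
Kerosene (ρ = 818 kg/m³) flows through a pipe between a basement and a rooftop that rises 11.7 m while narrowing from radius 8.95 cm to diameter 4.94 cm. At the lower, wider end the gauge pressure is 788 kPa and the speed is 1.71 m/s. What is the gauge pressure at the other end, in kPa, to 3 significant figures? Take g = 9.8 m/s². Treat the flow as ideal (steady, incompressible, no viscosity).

489 kPa

By continuity, v₂ = v₁·A₁/A₂ = 1.71·(252/19.2) = 22.5 m/s.
Bernoulli: P₁ + ½ρv₁² + ρg h₁ = P₂ + ½ρv₂² + ρg h₂, so P₂ = P₁ + ½ρ(v₁² − v₂²) − ρg(h₂ − h₁).
P₂ = 788000 + ½·818·(1.71² − 22.5²) − 818·9.8·(+11.7) = 788000 + (-205000) − (93800) = 489000 Pa.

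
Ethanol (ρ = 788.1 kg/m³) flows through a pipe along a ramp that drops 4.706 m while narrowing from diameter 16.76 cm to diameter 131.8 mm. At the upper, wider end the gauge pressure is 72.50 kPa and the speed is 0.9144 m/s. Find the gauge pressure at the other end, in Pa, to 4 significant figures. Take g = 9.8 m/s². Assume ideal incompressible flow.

P₂ ≈ 108300 Pa

Continuity gives A₁v₁ = A₂v₂, so v₂ = (220.6 cm²)/(136.4 cm²) × 0.9144 m/s = 1.479 m/s.
Applying Bernoulli between the two ends and solving for P₂: P₂ = P₁ + ½ρ(v₁² − v₂²) − ρgΔh.
P₂ = 72500 + ½·788.1·(0.9144² − 1.479²) − 788.1·9.8·(−4.706) = 72500 + (-532.0) − (-36350) = 108300 Pa.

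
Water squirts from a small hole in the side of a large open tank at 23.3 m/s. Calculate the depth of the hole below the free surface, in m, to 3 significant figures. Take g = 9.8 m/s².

Inverting v = √(2gh) gives h = v² / 2g.
h = 23.3²/(2·9.8) = 543/19.60 = 27.7 m.

h ≈ 27.7 m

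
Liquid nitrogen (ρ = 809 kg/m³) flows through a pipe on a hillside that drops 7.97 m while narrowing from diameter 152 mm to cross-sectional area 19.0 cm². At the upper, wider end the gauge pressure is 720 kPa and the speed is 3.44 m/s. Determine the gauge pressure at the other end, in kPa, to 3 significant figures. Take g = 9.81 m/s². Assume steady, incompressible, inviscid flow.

351 kPa

By continuity, v₂ = v₁·A₁/A₂ = 3.44·(181/19.0) = 32.9 m/s.
Applying Bernoulli between the two ends and solving for P₂: P₂ = P₁ + ½ρ(v₁² − v₂²) − ρgΔh.
P₂ = 720000 + ½·809·(3.44² − 32.9²) − 809·9.81·(−7.97) = 720000 + (-432000) − (-63300) = 351000 Pa.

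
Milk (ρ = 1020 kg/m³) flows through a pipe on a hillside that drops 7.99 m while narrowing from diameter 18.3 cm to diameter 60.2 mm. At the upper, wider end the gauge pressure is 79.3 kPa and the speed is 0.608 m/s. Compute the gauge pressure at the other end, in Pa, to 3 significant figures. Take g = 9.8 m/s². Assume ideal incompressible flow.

143000 Pa

The volume flow rate is constant, so v₂ = (A₁/A₂)v₁ = (263/28.5)·0.608 = 5.62 m/s.
Bernoulli: P₁ + ½ρv₁² + ρg h₁ = P₂ + ½ρv₂² + ρg h₂, so P₂ = P₁ + ½ρ(v₁² − v₂²) − ρg(h₂ − h₁).
P₂ = 79300 + ½·1020·(0.608² − 5.62²) − 1020·9.8·(−7.99) = 79300 + (-15900) − (-79900) = 143000 Pa.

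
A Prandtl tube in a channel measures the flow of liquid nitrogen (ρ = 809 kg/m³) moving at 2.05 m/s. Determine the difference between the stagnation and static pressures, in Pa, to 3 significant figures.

At the stagnation point the flow is brought to rest, so Bernoulli gives P_stag − P_static = ½ρv².
ΔP = ½·809·2.05² = 1700 Pa.

1700 Pa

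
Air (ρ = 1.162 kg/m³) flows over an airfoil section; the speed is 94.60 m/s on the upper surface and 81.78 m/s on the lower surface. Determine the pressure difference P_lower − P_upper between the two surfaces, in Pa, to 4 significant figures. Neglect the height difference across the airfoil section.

ΔP = 1314 Pa

With negligible Δh, P + ½ρv² is constant, so P_low − P_up = ½ρ(v_up² − v_low²).
ΔP = ½·1.162·(94.60² − 81.78²) = 1314 Pa.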